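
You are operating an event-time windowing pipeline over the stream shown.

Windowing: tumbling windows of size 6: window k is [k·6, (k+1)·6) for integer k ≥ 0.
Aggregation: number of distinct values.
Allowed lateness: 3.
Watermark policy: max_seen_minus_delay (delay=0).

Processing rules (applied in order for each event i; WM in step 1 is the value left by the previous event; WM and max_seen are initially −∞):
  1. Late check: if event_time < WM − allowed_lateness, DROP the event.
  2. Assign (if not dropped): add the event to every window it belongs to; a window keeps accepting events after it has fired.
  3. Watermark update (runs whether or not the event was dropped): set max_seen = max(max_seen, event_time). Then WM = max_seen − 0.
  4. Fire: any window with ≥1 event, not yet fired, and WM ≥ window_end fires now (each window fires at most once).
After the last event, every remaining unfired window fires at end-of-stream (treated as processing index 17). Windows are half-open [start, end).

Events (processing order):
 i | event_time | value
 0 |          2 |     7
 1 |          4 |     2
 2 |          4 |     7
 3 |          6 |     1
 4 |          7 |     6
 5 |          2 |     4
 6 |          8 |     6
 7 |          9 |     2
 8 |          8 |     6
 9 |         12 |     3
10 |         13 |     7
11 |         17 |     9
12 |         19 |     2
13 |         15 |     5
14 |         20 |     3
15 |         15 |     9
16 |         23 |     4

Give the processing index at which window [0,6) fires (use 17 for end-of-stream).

i=0 t=2 v=7: → [0,6); WM=2
i=1 t=4 v=2: → [0,6); WM=4
i=2 t=4 v=7: → [0,6); WM=4
i=3 t=6 v=1: → [6,12); WM=6; [0,6) fires=2
i=4 t=7 v=6: → [6,12); WM=7
i=5 t=2 v=4: DROP (t<7-3); WM=7
i=6 t=8 v=6: → [6,12); WM=8
i=7 t=9 v=2: → [6,12); WM=9
i=8 t=8 v=6: → [6,12); WM=9
i=9 t=12 v=3: → [12,18); WM=12; [6,12) fires=3
i=10 t=13 v=7: → [12,18); WM=13
i=11 t=17 v=9: → [12,18); WM=17
i=12 t=19 v=2: → [18,24); WM=19; [12,18) fires=3
i=13 t=15 v=5: DROP (t<19-3); WM=19
i=14 t=20 v=3: → [18,24); WM=20
i=15 t=15 v=9: DROP (t<20-3); WM=20
i=16 t=23 v=4: → [18,24); WM=23

3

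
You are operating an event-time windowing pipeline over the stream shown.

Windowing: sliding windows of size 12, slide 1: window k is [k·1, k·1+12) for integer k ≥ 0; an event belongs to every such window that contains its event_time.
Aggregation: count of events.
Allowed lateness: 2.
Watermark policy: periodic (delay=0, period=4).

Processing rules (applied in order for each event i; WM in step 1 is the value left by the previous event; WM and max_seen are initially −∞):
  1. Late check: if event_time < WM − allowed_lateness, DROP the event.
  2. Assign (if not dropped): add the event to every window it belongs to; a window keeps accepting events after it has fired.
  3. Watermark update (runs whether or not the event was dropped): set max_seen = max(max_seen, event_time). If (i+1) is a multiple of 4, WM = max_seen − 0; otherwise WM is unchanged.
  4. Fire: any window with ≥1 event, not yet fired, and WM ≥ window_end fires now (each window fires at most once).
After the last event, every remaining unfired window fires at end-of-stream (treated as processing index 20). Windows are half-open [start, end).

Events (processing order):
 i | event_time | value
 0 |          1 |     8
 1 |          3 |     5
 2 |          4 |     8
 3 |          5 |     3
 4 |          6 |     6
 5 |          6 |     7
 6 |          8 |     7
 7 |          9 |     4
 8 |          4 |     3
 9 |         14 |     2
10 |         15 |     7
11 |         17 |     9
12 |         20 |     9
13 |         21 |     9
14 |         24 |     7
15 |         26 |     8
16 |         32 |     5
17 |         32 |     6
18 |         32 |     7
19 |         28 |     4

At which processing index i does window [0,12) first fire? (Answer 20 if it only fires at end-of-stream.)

i=0 t=1 v=8: → [1,13),[0,12); WM=−∞
i=1 t=3 v=5: → [3,15),[2,14),[1,13),[0,12); WM=−∞
i=2 t=4 v=8: → [4,16),[3,15),[2,14),[1,13),[0,12); WM=−∞
i=3 t=5 v=3: → [5,17),[4,16),[3,15),[2,14),[1,13),[0,12); WM=5
i=4 t=6 v=6: → [6,18),[5,17),[4,16),[3,15),[2,14),[1,13),[0,12); WM=5
i=5 t=6 v=7: → [6,18),[5,17),[4,16),[3,15),[2,14),[1,13),[0,12); WM=5
i=6 t=8 v=7: → [8,20),[7,19),[6,18),[5,17),[4,16),[3,15),[2,14),[1,13),[0,12); WM=5
i=7 t=9 v=4: → [9,21),[8,20),[7,19),[6,18),[5,17),[4,16),[3,15),[2,14),[1,13),[0,12); WM=9
i=8 t=4 v=3: DROP (t<9-2); WM=9
i=9 t=14 v=2: → [14,26),[13,25),[12,24),[11,23),[10,22),[9,21),[8,20),[7,19),[6,18),[5,17),[4,16),[3,15); WM=9
i=10 t=15 v=7: → [15,27),[14,26),[13,25),[12,24),[11,23),[10,22),[9,21),[8,20),[7,19),[6,18),[5,17),[4,16); WM=9
i=11 t=17 v=9: → [17,29),[16,28),[15,27),[14,26),[13,25),[12,24),[11,23),[10,22),[9,21),[8,20),[7,19),[6,18); WM=17; [0,12) fires=8 [1,13) fires=8 [2,14) fires=7 [3,15) fires=8 [4,16) fires=8 [5,17) fires=7
i=12 t=20 v=9: → [20,32),[19,31),[18,30),[17,29),[16,28),[15,27),[14,26),[13,25),[12,24),[11,23),[10,22),[9,21); WM=17
i=13 t=21 v=9: → [21,33),[20,32),[19,31),[18,30),[17,29),[16,28),[15,27),[14,26),[13,25),[12,24),[11,23),[10,22); WM=17
i=14 t=24 v=7: → [24,36),[23,35),[22,34),[21,33),[20,32),[19,31),[18,30),[17,29),[16,28),[15,27),[14,26),[13,25); WM=17
i=15 t=26 v=8: → [26,38),[25,37),[24,36),[23,35),[22,34),[21,33),[20,32),[19,31),[18,30),[17,29),[16,28),[15,27); WM=26; [6,18) fires=7 [7,19) fires=5 [8,20) fires=5 [9,21) fires=5 [10,22) fires=5 [11,23) fires=5 [12,24) fires=5 [13,25) fires=6 [14,26) fires=6
i=16 t=32 v=5: → [32,44),[31,43),[30,42),[29,41),[28,40),[27,39),[26,38),[25,37),[24,36),[23,35),[22,34),[21,33); WM=26
i=17 t=32 v=6: → [32,44),[31,43),[30,42),[29,41),[28,40),[27,39),[26,38),[25,37),[24,36),[23,35),[22,34),[21,33); WM=26
i=18 t=32 v=7: → [32,44),[31,43),[30,42),[29,41),[28,40),[27,39),[26,38),[25,37),[24,36),[23,35),[22,34),[21,33); WM=26
i=19 t=28 v=4: → [28,40),[27,39),[26,38),[25,37),[24,36),[23,35),[22,34),[21,33),[20,32),[19,31),[18,30),[17,29); WM=32; [15,27) fires=6 [16,28) fires=5 [17,29) fires=6 [18,30) fires=5 [19,31) fires=5 [20,32) fires=5

11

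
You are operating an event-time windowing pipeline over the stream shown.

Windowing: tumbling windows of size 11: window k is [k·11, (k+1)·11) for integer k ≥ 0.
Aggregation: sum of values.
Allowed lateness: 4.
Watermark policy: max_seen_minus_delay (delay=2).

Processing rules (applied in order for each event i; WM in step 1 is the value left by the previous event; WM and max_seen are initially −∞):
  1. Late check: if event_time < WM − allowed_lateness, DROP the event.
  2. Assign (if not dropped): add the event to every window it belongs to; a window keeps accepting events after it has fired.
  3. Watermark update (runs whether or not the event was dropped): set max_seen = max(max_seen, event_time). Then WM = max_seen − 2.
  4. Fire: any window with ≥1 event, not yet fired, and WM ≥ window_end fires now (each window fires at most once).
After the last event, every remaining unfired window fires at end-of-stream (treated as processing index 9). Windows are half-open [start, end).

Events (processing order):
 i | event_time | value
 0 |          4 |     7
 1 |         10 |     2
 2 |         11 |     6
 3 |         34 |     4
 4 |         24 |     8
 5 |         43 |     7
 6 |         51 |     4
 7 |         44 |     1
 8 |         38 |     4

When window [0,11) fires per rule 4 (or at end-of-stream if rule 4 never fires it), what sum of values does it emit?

9

i=0 t=4 v=7: → [0,11); WM=2
i=1 t=10 v=2: → [0,11); WM=8
i=2 t=11 v=6: → [11,22); WM=9
i=3 t=34 v=4: → [33,44); WM=32; [0,11) fires=9 [11,22) fires=6
i=4 t=24 v=8: DROP (t<32-4); WM=32
i=5 t=43 v=7: → [33,44); WM=41
i=6 t=51 v=4: → [44,55); WM=49; [33,44) fires=11
i=7 t=44 v=1: DROP (t<49-4); WM=49
i=8 t=38 v=4: DROP (t<49-4); WM=49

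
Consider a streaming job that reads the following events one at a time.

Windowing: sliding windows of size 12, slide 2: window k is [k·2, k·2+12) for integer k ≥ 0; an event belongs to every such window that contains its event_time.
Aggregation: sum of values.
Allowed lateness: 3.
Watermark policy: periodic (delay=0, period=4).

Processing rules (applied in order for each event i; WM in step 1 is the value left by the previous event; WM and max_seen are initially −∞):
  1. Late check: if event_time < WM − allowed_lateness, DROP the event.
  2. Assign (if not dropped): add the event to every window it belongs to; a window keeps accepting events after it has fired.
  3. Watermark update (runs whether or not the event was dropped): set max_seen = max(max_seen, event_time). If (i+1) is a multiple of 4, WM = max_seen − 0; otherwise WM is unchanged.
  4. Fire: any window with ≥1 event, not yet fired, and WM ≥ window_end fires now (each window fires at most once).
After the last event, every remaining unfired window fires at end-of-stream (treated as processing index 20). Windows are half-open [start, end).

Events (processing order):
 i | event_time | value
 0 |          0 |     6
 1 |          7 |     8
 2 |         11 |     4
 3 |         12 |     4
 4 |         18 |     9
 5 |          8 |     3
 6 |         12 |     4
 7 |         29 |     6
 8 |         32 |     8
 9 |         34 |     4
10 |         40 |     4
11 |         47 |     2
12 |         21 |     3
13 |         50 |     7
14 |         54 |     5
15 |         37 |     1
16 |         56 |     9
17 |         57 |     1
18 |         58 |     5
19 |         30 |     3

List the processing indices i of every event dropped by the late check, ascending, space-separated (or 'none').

5 12 15 19

i=0 t=0 v=6: → [0,12); WM=−∞
i=1 t=7 v=8: → [6,18),[4,16),[2,14),[0,12); WM=−∞
i=2 t=11 v=4: → [10,22),[8,20),[6,18),[4,16),[2,14),[0,12); WM=−∞
i=3 t=12 v=4: → [12,24),[10,22),[8,20),[6,18),[4,16),[2,14); WM=12; [0,12) fires=18
i=4 t=18 v=9: → [18,30),[16,28),[14,26),[12,24),[10,22),[8,20); WM=12
i=5 t=8 v=3: DROP (t<12-3); WM=12
i=6 t=12 v=4: → [12,24),[10,22),[8,20),[6,18),[4,16),[2,14); WM=12
i=7 t=29 v=6: → [28,40),[26,38),[24,36),[22,34),[20,32),[18,30); WM=29; [2,14) fires=20 [4,16) fires=20 [6,18) fires=20 [8,20) fires=21 [10,22) fires=21 [12,24) fires=17 [14,26) fires=9 [16,28) fires=9
i=8 t=32 v=8: → [32,44),[30,42),[28,40),[26,38),[24,36),[22,34); WM=29
i=9 t=34 v=4: → [34,46),[32,44),[30,42),[28,40),[26,38),[24,36); WM=29
i=10 t=40 v=4: → [40,52),[38,50),[36,48),[34,46),[32,44),[30,42); WM=29
i=11 t=47 v=2: → [46,58),[44,56),[42,54),[40,52),[38,50),[36,48); WM=47; [18,30) fires=15 [20,32) fires=6 [22,34) fires=14 [24,36) fires=18 [26,38) fires=18 [28,40) fires=18 [30,42) fires=16 [32,44) fires=16 [34,46) fires=8
i=12 t=21 v=3: DROP (t<47-3); WM=47
i=13 t=50 v=7: → [50,62),[48,60),[46,58),[44,56),[42,54),[40,52); WM=47
i=14 t=54 v=5: → [54,66),[52,64),[50,62),[48,60),[46,58),[44,56); WM=47
i=15 t=37 v=1: DROP (t<47-3); WM=54; [36,48) fires=6 [38,50) fires=6 [40,52) fires=13 [42,54) fires=9
i=16 t=56 v=9: → [56,68),[54,66),[52,64),[50,62),[48,60),[46,58); WM=54
i=17 t=57 v=1: → [56,68),[54,66),[52,64),[50,62),[48,60),[46,58); WM=54
i=18 t=58 v=5: → [58,70),[56,68),[54,66),[52,64),[50,62),[48,60); WM=54
i=19 t=30 v=3: DROP (t<54-3); WM=58; [44,56) fires=14 [46,58) fires=24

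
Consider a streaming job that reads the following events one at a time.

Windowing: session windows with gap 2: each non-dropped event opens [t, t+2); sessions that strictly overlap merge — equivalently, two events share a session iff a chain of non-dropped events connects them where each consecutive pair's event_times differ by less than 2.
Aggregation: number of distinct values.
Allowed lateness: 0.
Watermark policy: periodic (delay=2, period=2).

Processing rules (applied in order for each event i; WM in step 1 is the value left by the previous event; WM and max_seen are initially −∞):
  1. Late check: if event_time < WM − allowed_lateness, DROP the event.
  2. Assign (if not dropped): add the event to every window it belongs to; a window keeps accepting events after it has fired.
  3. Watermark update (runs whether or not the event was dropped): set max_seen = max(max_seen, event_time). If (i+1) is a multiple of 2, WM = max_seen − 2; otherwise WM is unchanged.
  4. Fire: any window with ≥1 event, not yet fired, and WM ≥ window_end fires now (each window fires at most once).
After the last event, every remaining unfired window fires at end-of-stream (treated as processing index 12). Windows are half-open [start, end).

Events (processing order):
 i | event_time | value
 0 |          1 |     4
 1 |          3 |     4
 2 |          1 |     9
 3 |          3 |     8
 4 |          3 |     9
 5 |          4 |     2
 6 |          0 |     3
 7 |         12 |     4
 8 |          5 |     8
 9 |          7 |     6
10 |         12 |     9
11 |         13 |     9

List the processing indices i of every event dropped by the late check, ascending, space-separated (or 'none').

i=0 t=1 v=4: → [1,3); WM=−∞
i=1 t=3 v=4: → [3,5); WM=1
i=2 t=1 v=9: → [1,3); WM=1
i=3 t=3 v=8: → [3,5); WM=1
i=4 t=3 v=9: → [3,5); WM=1
i=5 t=4 v=2: → [3,6); WM=2
i=6 t=0 v=3: DROP (t<2-0); WM=2
i=7 t=12 v=4: → [12,14); WM=10
i=8 t=5 v=8: DROP (t<10-0); WM=10
i=9 t=7 v=6: DROP (t<10-0); WM=10
i=10 t=12 v=9: → [12,14); WM=10
i=11 t=13 v=9: → [12,15); WM=11

6 8 9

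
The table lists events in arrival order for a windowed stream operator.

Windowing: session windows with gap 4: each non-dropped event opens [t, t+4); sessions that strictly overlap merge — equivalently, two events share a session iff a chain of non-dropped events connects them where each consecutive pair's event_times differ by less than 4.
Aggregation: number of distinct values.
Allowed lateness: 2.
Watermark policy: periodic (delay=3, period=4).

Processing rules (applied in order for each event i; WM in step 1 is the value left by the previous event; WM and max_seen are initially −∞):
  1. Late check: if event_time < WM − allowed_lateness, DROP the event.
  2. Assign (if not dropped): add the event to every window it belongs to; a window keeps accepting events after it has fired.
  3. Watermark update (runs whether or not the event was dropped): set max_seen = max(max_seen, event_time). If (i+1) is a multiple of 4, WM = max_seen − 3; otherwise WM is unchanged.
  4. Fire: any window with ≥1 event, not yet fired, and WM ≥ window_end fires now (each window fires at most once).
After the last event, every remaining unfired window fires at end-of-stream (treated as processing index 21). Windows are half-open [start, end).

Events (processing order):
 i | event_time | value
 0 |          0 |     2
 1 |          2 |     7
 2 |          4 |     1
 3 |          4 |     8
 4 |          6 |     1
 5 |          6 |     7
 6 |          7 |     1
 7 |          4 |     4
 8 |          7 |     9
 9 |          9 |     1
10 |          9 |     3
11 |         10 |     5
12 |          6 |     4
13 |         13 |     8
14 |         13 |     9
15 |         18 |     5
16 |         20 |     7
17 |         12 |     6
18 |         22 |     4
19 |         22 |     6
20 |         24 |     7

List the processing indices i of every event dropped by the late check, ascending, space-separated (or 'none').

17

i=0 t=0 v=2: → [0,4); WM=−∞
i=1 t=2 v=7: → [0,6); WM=−∞
i=2 t=4 v=1: → [0,8); WM=−∞
i=3 t=4 v=8: → [0,8); WM=1
i=4 t=6 v=1: → [0,10); WM=1
i=5 t=6 v=7: → [0,10); WM=1
i=6 t=7 v=1: → [0,11); WM=1
i=7 t=4 v=4: → [0,11); WM=4
i=8 t=7 v=9: → [0,11); WM=4
i=9 t=9 v=1: → [0,13); WM=4
i=10 t=9 v=3: → [0,13); WM=4
i=11 t=10 v=5: → [0,14); WM=7
i=12 t=6 v=4: → [0,14); WM=7
i=13 t=13 v=8: → [0,17); WM=7
i=14 t=13 v=9: → [0,17); WM=7
i=15 t=18 v=5: → [18,22); WM=15
i=16 t=20 v=7: → [18,24); WM=15
i=17 t=12 v=6: DROP (t<15-2); WM=15
i=18 t=22 v=4: → [18,26); WM=15
i=19 t=22 v=6: → [18,26); WM=19
i=20 t=24 v=7: → [18,28); WM=19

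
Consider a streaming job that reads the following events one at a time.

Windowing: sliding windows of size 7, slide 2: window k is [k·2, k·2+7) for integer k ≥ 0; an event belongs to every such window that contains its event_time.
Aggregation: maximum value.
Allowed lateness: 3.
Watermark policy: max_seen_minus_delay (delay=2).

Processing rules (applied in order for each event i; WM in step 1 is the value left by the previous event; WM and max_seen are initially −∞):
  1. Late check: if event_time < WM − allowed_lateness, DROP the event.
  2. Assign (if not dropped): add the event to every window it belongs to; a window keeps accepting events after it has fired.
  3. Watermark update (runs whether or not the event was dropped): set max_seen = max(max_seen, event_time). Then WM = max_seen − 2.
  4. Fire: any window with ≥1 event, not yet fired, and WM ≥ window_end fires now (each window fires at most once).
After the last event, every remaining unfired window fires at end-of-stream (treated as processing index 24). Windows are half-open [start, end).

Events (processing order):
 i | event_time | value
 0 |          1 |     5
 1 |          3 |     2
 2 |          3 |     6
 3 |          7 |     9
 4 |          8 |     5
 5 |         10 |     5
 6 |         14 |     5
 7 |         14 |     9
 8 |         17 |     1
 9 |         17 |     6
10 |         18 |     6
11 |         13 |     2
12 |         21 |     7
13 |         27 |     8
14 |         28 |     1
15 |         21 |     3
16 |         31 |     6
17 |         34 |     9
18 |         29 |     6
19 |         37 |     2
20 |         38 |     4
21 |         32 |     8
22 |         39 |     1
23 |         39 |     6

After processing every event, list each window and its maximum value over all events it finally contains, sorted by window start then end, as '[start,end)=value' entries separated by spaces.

[0,7)=6 [2,9)=9 [4,11)=9 [6,13)=9 [8,15)=9 [10,17)=9 [12,19)=9 [14,21)=9 [16,23)=7 [18,25)=7 [20,27)=7 [22,29)=8 [24,31)=8 [26,33)=8 [28,35)=9 [30,37)=9 [32,39)=9 [34,41)=9 [36,43)=6 [38,45)=6

i=0 t=1 v=5: → [0,7); WM=-1
i=1 t=3 v=2: → [2,9),[0,7); WM=1
i=2 t=3 v=6: → [2,9),[0,7); WM=1
i=3 t=7 v=9: → [6,13),[4,11),[2,9); WM=5
i=4 t=8 v=5: → [8,15),[6,13),[4,11),[2,9); WM=6
i=5 t=10 v=5: → [10,17),[8,15),[6,13),[4,11); WM=8; [0,7) fires=6
i=6 t=14 v=5: → [14,21),[12,19),[10,17),[8,15); WM=12; [2,9) fires=9 [4,11) fires=9
i=7 t=14 v=9: → [14,21),[12,19),[10,17),[8,15); WM=12
i=8 t=17 v=1: → [16,23),[14,21),[12,19); WM=15; [6,13) fires=9 [8,15) fires=9
i=9 t=17 v=6: → [16,23),[14,21),[12,19); WM=15
i=10 t=18 v=6: → [18,25),[16,23),[14,21),[12,19); WM=16
i=11 t=13 v=2: → [12,19),[10,17),[8,15); WM=16
i=12 t=21 v=7: → [20,27),[18,25),[16,23); WM=19; [10,17) fires=9 [12,19) fires=9
i=13 t=27 v=8: → [26,33),[24,31),[22,29); WM=25; [14,21) fires=9 [16,23) fires=7 [18,25) fires=7
i=14 t=28 v=1: → [28,35),[26,33),[24,31),[22,29); WM=26
i=15 t=21 v=3: DROP (t<26-3); WM=26
i=16 t=31 v=6: → [30,37),[28,35),[26,33); WM=29; [20,27) fires=7 [22,29) fires=8
i=17 t=34 v=9: → [34,41),[32,39),[30,37),[28,35); WM=32; [24,31) fires=8
i=18 t=29 v=6: → [28,35),[26,33),[24,31); WM=32
i=19 t=37 v=2: → [36,43),[34,41),[32,39); WM=35; [26,33) fires=8 [28,35) fires=9
i=20 t=38 v=4: → [38,45),[36,43),[34,41),[32,39); WM=36
i=21 t=32 v=8: DROP (t<36-3); WM=36
i=22 t=39 v=1: → [38,45),[36,43),[34,41); WM=37; [30,37) fires=9
i=23 t=39 v=6: → [38,45),[36,43),[34,41); WM=37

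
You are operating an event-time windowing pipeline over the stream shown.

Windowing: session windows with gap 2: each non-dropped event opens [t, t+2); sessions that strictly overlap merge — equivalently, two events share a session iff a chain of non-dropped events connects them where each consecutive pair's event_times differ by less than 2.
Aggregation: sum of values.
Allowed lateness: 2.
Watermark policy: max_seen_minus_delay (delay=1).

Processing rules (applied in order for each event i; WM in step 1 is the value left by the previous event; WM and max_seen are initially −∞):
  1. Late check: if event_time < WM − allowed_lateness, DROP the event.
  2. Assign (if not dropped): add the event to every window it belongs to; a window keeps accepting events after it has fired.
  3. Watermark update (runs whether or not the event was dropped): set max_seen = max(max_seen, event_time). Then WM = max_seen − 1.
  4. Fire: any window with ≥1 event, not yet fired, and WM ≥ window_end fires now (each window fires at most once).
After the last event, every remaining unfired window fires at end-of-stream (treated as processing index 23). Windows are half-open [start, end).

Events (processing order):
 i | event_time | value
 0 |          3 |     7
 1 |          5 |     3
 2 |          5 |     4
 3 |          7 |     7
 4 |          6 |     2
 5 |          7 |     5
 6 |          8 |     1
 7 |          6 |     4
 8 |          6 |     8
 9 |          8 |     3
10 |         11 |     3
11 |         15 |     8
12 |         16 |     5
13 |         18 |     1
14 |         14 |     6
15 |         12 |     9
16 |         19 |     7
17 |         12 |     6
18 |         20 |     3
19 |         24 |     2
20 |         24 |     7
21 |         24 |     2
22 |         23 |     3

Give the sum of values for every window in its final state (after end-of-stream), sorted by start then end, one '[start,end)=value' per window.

i=0 t=3 v=7: → [3,5); WM=2
i=1 t=5 v=3: → [5,7); WM=4
i=2 t=5 v=4: → [5,7); WM=4
i=3 t=7 v=7: → [7,9); WM=6
i=4 t=6 v=2: → [5,9); WM=6
i=5 t=7 v=5: → [5,9); WM=6
i=6 t=8 v=1: → [5,10); WM=7
i=7 t=6 v=4: → [5,10); WM=7
i=8 t=6 v=8: → [5,10); WM=7
i=9 t=8 v=3: → [5,10); WM=7
i=10 t=11 v=3: → [11,13); WM=10
i=11 t=15 v=8: → [15,17); WM=14
i=12 t=16 v=5: → [15,18); WM=15
i=13 t=18 v=1: → [18,20); WM=17
i=14 t=14 v=6: DROP (t<17-2); WM=17
i=15 t=12 v=9: DROP (t<17-2); WM=17
i=16 t=19 v=7: → [18,21); WM=18
i=17 t=12 v=6: DROP (t<18-2); WM=18
i=18 t=20 v=3: → [18,22); WM=19
i=19 t=24 v=2: → [24,26); WM=23
i=20 t=24 v=7: → [24,26); WM=23
i=21 t=24 v=2: → [24,26); WM=23
i=22 t=23 v=3: → [23,26); WM=23

[3,5)=7 [5,10)=37 [11,13)=3 [15,18)=13 [18,22)=11 [23,26)=14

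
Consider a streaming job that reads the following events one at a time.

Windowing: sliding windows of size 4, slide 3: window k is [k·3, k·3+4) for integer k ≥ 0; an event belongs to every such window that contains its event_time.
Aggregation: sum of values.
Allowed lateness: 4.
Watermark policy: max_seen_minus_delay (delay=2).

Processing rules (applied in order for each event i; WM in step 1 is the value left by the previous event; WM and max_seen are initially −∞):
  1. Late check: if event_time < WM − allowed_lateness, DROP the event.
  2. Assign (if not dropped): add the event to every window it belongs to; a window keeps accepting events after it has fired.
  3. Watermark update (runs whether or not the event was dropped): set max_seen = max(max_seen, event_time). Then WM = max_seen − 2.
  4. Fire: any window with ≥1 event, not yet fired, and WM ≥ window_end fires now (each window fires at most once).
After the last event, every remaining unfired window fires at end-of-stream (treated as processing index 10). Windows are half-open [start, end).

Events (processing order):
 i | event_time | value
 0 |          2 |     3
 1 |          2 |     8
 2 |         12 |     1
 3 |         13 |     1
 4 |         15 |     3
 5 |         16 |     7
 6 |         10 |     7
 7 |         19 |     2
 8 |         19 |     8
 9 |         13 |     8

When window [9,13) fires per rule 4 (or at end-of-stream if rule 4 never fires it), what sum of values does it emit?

i=0 t=2 v=3: → [0,4); WM=0
i=1 t=2 v=8: → [0,4); WM=0
i=2 t=12 v=1: → [12,16),[9,13); WM=10; [0,4) fires=11
i=3 t=13 v=1: → [12,16); WM=11
i=4 t=15 v=3: → [15,19),[12,16); WM=13; [9,13) fires=1
i=5 t=16 v=7: → [15,19); WM=14
i=6 t=10 v=7: → [9,13); WM=14
i=7 t=19 v=2: → [18,22); WM=17; [12,16) fires=5
i=8 t=19 v=8: → [18,22); WM=17
i=9 t=13 v=8: → [12,16); WM=17

1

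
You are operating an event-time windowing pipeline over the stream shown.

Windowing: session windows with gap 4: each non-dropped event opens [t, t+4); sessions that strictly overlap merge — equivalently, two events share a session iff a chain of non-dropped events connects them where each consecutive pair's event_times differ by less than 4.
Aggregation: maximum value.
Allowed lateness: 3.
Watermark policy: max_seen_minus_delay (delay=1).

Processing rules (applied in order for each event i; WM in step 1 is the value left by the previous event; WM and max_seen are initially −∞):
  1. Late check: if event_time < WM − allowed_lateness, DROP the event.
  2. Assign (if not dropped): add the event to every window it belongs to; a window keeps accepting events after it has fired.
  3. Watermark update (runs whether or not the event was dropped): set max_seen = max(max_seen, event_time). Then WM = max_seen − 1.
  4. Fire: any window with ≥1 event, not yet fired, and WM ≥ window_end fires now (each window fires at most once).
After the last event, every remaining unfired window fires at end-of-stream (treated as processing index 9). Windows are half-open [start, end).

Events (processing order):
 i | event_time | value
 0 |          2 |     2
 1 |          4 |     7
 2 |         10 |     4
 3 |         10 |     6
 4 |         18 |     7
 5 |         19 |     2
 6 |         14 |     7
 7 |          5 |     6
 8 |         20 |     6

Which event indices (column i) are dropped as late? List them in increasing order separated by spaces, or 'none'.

i=0 t=2 v=2: → [2,6); WM=1
i=1 t=4 v=7: → [2,8); WM=3
i=2 t=10 v=4: → [10,14); WM=9
i=3 t=10 v=6: → [10,14); WM=9
i=4 t=18 v=7: → [18,22); WM=17
i=5 t=19 v=2: → [18,23); WM=18
i=6 t=14 v=7: DROP (t<18-3); WM=18
i=7 t=5 v=6: DROP (t<18-3); WM=18
i=8 t=20 v=6: → [18,24); WM=19

6 7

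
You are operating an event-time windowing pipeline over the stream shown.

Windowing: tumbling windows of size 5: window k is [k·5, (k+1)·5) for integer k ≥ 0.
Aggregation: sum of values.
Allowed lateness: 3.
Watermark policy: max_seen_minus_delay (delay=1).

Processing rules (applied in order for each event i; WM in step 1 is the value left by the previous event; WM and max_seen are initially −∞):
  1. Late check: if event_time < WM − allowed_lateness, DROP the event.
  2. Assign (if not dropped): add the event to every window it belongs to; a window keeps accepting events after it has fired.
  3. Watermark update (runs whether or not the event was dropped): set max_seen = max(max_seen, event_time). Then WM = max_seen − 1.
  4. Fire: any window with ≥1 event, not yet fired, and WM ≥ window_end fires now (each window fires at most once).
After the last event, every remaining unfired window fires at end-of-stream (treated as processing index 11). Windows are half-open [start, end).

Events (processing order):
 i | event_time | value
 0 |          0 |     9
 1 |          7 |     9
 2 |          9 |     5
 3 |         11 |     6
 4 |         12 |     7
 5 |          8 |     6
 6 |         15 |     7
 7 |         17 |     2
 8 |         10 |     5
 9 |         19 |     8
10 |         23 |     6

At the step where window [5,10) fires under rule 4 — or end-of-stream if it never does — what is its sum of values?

i=0 t=0 v=9: → [0,5); WM=-1
i=1 t=7 v=9: → [5,10); WM=6; [0,5) fires=9
i=2 t=9 v=5: → [5,10); WM=8
i=3 t=11 v=6: → [10,15); WM=10; [5,10) fires=14
i=4 t=12 v=7: → [10,15); WM=11
i=5 t=8 v=6: → [5,10); WM=11
i=6 t=15 v=7: → [15,20); WM=14
i=7 t=17 v=2: → [15,20); WM=16; [10,15) fires=13
i=8 t=10 v=5: DROP (t<16-3); WM=16
i=9 t=19 v=8: → [15,20); WM=18
i=10 t=23 v=6: → [20,25); WM=22; [15,20) fires=17

14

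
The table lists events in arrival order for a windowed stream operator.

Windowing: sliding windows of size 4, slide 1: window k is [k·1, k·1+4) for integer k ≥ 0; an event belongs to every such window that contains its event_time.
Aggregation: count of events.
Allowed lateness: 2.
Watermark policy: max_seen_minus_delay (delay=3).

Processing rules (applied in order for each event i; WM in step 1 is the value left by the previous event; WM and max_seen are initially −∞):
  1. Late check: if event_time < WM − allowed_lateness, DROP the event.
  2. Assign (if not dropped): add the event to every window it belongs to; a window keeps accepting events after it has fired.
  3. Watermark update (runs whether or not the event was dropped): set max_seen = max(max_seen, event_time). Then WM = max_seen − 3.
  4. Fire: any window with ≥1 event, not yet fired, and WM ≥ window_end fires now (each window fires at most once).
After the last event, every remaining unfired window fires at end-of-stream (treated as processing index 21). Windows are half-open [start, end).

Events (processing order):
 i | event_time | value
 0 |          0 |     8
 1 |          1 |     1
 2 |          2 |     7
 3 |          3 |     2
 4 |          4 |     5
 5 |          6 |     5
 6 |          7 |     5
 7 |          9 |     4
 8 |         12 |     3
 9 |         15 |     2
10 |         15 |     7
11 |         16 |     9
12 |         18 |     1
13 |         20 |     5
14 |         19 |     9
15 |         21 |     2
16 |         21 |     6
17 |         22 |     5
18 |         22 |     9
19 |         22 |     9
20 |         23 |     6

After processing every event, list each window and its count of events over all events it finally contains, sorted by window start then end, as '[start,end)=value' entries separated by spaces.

i=0 t=0 v=8: → [0,4); WM=-3
i=1 t=1 v=1: → [1,5),[0,4); WM=-2
i=2 t=2 v=7: → [2,6),[1,5),[0,4); WM=-1
i=3 t=3 v=2: → [3,7),[2,6),[1,5),[0,4); WM=0
i=4 t=4 v=5: → [4,8),[3,7),[2,6),[1,5); WM=1
i=5 t=6 v=5: → [6,10),[5,9),[4,8),[3,7); WM=3
i=6 t=7 v=5: → [7,11),[6,10),[5,9),[4,8); WM=4; [0,4) fires=4
i=7 t=9 v=4: → [9,13),[8,12),[7,11),[6,10); WM=6; [1,5) fires=4 [2,6) fires=3
i=8 t=12 v=3: → [12,16),[11,15),[10,14),[9,13); WM=9; [3,7) fires=3 [4,8) fires=3 [5,9) fires=2
i=9 t=15 v=2: → [15,19),[14,18),[13,17),[12,16); WM=12; [6,10) fires=3 [7,11) fires=2 [8,12) fires=1
i=10 t=15 v=7: → [15,19),[14,18),[13,17),[12,16); WM=12
i=11 t=16 v=9: → [16,20),[15,19),[14,18),[13,17); WM=13; [9,13) fires=2
i=12 t=18 v=1: → [18,22),[17,21),[16,20),[15,19); WM=15; [10,14) fires=1 [11,15) fires=1
i=13 t=20 v=5: → [20,24),[19,23),[18,22),[17,21); WM=17; [12,16) fires=3 [13,17) fires=3
i=14 t=19 v=9: → [19,23),[18,22),[17,21),[16,20); WM=17
i=15 t=21 v=2: → [21,25),[20,24),[19,23),[18,22); WM=18; [14,18) fires=3
i=16 t=21 v=6: → [21,25),[20,24),[19,23),[18,22); WM=18
i=17 t=22 v=5: → [22,26),[21,25),[20,24),[19,23); WM=19; [15,19) fires=4
i=18 t=22 v=9: → [22,26),[21,25),[20,24),[19,23); WM=19
i=19 t=22 v=9: → [22,26),[21,25),[20,24),[19,23); WM=19
i=20 t=23 v=6: → [23,27),[22,26),[21,25),[20,24); WM=20; [16,20) fires=3

[0,4)=4 [1,5)=4 [2,6)=3 [3,7)=3 [4,8)=3 [5,9)=2 [6,10)=3 [7,11)=2 [8,12)=1 [9,13)=2 [10,14)=1 [11,15)=1 [12,16)=3 [13,17)=3 [14,18)=3 [15,19)=4 [16,20)=3 [17,21)=3 [18,22)=5 [19,23)=7 [20,24)=7 [21,25)=6 [22,26)=4 [23,27)=1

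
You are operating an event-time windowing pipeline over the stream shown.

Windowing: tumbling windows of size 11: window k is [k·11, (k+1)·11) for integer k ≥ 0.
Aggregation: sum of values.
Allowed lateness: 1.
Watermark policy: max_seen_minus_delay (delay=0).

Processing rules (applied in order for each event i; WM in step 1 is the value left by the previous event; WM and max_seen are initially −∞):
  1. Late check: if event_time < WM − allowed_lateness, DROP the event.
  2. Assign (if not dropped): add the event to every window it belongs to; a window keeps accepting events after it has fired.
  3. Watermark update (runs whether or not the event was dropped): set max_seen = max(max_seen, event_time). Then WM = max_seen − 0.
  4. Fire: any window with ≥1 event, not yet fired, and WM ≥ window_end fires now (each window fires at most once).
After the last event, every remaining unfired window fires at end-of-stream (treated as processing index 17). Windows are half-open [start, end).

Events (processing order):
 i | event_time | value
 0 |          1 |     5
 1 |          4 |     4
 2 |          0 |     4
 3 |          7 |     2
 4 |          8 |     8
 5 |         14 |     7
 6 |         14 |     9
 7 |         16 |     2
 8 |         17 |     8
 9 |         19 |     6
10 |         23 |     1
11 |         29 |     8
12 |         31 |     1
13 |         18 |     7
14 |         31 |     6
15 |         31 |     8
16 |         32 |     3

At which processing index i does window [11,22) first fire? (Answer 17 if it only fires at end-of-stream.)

i=0 t=1 v=5: → [0,11); WM=1
i=1 t=4 v=4: → [0,11); WM=4
i=2 t=0 v=4: DROP (t<4-1); WM=4
i=3 t=7 v=2: → [0,11); WM=7
i=4 t=8 v=8: → [0,11); WM=8
i=5 t=14 v=7: → [11,22); WM=14; [0,11) fires=19
i=6 t=14 v=9: → [11,22); WM=14
i=7 t=16 v=2: → [11,22); WM=16
i=8 t=17 v=8: → [11,22); WM=17
i=9 t=19 v=6: → [11,22); WM=19
i=10 t=23 v=1: → [22,33); WM=23; [11,22) fires=32
i=11 t=29 v=8: → [22,33); WM=29
i=12 t=31 v=1: → [22,33); WM=31
i=13 t=18 v=7: DROP (t<31-1); WM=31
i=14 t=31 v=6: → [22,33); WM=31
i=15 t=31 v=8: → [22,33); WM=31
i=16 t=32 v=3: → [22,33); WM=32

10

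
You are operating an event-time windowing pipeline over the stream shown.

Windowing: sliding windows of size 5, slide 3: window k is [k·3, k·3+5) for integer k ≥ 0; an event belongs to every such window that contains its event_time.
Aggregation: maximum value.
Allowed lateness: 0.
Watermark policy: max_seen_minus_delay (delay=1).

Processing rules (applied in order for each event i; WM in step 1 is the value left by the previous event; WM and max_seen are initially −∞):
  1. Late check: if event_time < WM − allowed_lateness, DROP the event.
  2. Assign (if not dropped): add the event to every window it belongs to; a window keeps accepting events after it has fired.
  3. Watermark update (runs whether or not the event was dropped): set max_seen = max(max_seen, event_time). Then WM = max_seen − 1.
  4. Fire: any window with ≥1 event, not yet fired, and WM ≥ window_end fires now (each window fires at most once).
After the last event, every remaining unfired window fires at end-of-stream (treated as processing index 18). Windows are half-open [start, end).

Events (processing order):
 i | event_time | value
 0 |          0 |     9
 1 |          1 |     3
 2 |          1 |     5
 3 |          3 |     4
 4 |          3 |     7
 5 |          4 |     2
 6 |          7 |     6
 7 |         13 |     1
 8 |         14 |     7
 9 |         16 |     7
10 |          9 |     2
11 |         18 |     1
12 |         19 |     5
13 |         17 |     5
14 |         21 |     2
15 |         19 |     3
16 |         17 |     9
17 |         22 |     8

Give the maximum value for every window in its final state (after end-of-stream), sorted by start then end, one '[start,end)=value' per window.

i=0 t=0 v=9: → [0,5); WM=-1
i=1 t=1 v=3: → [0,5); WM=0
i=2 t=1 v=5: → [0,5); WM=0
i=3 t=3 v=4: → [3,8),[0,5); WM=2
i=4 t=3 v=7: → [3,8),[0,5); WM=2
i=5 t=4 v=2: → [3,8),[0,5); WM=3
i=6 t=7 v=6: → [6,11),[3,8); WM=6; [0,5) fires=9
i=7 t=13 v=1: → [12,17),[9,14); WM=12; [3,8) fires=7 [6,11) fires=6
i=8 t=14 v=7: → [12,17); WM=13
i=9 t=16 v=7: → [15,20),[12,17); WM=15; [9,14) fires=1
i=10 t=9 v=2: DROP (t<15-0); WM=15
i=11 t=18 v=1: → [18,23),[15,20); WM=17; [12,17) fires=7
i=12 t=19 v=5: → [18,23),[15,20); WM=18
i=13 t=17 v=5: DROP (t<18-0); WM=18
i=14 t=21 v=2: → [21,26),[18,23); WM=20; [15,20) fires=7
i=15 t=19 v=3: DROP (t<20-0); WM=20
i=16 t=17 v=9: DROP (t<20-0); WM=20
i=17 t=22 v=8: → [21,26),[18,23); WM=21

[0,5)=9 [3,8)=7 [6,11)=6 [9,14)=1 [12,17)=7 [15,20)=7 [18,23)=8 [21,26)=8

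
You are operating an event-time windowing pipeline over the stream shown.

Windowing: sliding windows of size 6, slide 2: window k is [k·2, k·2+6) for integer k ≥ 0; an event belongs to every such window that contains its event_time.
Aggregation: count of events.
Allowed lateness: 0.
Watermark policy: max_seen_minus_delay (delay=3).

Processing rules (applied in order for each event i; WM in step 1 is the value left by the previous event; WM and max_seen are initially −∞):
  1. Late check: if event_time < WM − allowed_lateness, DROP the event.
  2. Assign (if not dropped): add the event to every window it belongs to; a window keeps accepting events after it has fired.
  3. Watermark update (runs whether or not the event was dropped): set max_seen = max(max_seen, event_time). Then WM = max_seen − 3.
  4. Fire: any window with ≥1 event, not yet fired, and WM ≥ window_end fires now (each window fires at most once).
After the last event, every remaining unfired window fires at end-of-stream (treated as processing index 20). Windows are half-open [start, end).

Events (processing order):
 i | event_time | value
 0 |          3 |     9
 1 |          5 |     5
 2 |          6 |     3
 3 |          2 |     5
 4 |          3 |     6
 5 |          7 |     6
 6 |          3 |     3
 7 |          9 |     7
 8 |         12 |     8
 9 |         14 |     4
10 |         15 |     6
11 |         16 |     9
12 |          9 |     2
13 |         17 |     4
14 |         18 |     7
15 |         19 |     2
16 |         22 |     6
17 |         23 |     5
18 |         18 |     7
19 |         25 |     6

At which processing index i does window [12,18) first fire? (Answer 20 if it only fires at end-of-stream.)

16

i=0 t=3 v=9: → [2,8),[0,6); WM=0
i=1 t=5 v=5: → [4,10),[2,8),[0,6); WM=2
i=2 t=6 v=3: → [6,12),[4,10),[2,8); WM=3
i=3 t=2 v=5: DROP (t<3-0); WM=3
i=4 t=3 v=6: → [2,8),[0,6); WM=3
i=5 t=7 v=6: → [6,12),[4,10),[2,8); WM=4
i=6 t=3 v=3: DROP (t<4-0); WM=4
i=7 t=9 v=7: → [8,14),[6,12),[4,10); WM=6; [0,6) fires=3
i=8 t=12 v=8: → [12,18),[10,16),[8,14); WM=9; [2,8) fires=5
i=9 t=14 v=4: → [14,20),[12,18),[10,16); WM=11; [4,10) fires=4
i=10 t=15 v=6: → [14,20),[12,18),[10,16); WM=12; [6,12) fires=3
i=11 t=16 v=9: → [16,22),[14,20),[12,18); WM=13
i=12 t=9 v=2: DROP (t<13-0); WM=13
i=13 t=17 v=4: → [16,22),[14,20),[12,18); WM=14; [8,14) fires=2
i=14 t=18 v=7: → [18,24),[16,22),[14,20); WM=15
i=15 t=19 v=2: → [18,24),[16,22),[14,20); WM=16; [10,16) fires=3
i=16 t=22 v=6: → [22,28),[20,26),[18,24); WM=19; [12,18) fires=5
i=17 t=23 v=5: → [22,28),[20,26),[18,24); WM=20; [14,20) fires=6
i=18 t=18 v=7: DROP (t<20-0); WM=20
i=19 t=25 v=6: → [24,30),[22,28),[20,26); WM=22; [16,22) fires=4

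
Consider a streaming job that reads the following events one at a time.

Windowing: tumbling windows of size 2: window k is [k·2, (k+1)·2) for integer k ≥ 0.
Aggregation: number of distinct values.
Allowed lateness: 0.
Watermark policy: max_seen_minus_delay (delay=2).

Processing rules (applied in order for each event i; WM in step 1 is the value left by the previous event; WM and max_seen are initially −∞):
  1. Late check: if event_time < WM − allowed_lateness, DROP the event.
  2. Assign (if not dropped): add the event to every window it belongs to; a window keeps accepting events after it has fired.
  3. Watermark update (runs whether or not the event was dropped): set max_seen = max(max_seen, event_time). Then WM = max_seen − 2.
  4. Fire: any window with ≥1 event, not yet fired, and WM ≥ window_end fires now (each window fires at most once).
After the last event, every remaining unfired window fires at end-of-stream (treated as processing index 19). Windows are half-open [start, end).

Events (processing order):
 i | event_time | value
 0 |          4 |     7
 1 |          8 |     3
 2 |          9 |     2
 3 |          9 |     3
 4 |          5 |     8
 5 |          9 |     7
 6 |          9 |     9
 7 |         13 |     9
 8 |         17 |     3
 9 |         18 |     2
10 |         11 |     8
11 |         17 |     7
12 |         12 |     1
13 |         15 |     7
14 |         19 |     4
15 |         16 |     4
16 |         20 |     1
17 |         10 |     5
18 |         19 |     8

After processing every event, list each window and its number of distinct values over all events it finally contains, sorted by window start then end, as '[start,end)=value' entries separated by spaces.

[4,6)=1 [8,10)=4 [12,14)=1 [16,18)=2 [18,20)=3 [20,22)=1

i=0 t=4 v=7: → [4,6); WM=2
i=1 t=8 v=3: → [8,10); WM=6; [4,6) fires=1
i=2 t=9 v=2: → [8,10); WM=7
i=3 t=9 v=3: → [8,10); WM=7
i=4 t=5 v=8: DROP (t<7-0); WM=7
i=5 t=9 v=7: → [8,10); WM=7
i=6 t=9 v=9: → [8,10); WM=7
i=7 t=13 v=9: → [12,14); WM=11; [8,10) fires=4
i=8 t=17 v=3: → [16,18); WM=15; [12,14) fires=1
i=9 t=18 v=2: → [18,20); WM=16
i=10 t=11 v=8: DROP (t<16-0); WM=16
i=11 t=17 v=7: → [16,18); WM=16
i=12 t=12 v=1: DROP (t<16-0); WM=16
i=13 t=15 v=7: DROP (t<16-0); WM=16
i=14 t=19 v=4: → [18,20); WM=17
i=15 t=16 v=4: DROP (t<17-0); WM=17
i=16 t=20 v=1: → [20,22); WM=18; [16,18) fires=2
i=17 t=10 v=5: DROP (t<18-0); WM=18
i=18 t=19 v=8: → [18,20); WM=18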